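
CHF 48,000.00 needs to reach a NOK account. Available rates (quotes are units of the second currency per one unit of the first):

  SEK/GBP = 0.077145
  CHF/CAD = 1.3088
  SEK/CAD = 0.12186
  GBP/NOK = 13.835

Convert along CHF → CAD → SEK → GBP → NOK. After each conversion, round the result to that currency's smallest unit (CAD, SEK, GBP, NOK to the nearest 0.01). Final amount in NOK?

CHF 48,000.00 × 1.3088 = CAD 62,822.40
CAD 62,822.40 ÷ 0.12186 = SEK 515,529.30
SEK 515,529.30 × 0.077145 = GBP 39,770.51
GBP 39,770.51 × 13.835 = NOK 550,225.01

NOK 550,225.01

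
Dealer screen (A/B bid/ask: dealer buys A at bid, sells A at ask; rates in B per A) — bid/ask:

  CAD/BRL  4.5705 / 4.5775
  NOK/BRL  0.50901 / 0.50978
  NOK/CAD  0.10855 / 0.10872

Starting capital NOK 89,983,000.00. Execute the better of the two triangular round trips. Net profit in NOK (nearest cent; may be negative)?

Best loop NOK → BRL → CAD → NOK:
NOK 89,983,000.00 × 0.50901 (sell NOK at bid) = BRL 45,802,246.83
BRL 45,802,246.83 ÷ 4.5775 (buy CAD at ask) = CAD 10,005,952.34
CAD 10,005,952.34 ÷ 0.10872 (buy NOK at ask) = NOK 92,034,145.87

Net profit: NOK 2,051,145.87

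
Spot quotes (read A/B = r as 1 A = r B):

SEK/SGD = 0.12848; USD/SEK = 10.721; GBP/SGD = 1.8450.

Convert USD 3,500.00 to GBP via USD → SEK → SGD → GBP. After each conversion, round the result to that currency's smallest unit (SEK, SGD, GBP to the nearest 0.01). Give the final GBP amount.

GBP 2,613.02

USD 3,500.00 × 10.721 = SEK 37,523.50
SEK 37,523.50 × 0.12848 = SGD 4,821.02
SGD 4,821.02 ÷ 1.8450 = GBP 2,613.02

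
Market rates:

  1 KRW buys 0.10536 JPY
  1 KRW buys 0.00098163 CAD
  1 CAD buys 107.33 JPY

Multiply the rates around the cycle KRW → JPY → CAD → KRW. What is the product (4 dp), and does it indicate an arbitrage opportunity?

Around KRW → JPY → CAD → KRW: 1 × 0.10536 ÷ 107.33 ÷ 0.00098163 = 1.000016
Product ≈ 1 (deviation 0.002%, within rounding noise).

1.0000 (no arbitrage)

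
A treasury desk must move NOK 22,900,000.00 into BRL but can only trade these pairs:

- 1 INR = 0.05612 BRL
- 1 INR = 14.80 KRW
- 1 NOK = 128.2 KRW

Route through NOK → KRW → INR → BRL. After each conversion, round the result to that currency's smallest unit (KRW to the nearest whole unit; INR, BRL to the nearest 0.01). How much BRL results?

BRL 11,132,160.38

NOK 22,900,000.00 × 128.2 = KRW 2,935,780,000
KRW 2,935,780,000 ÷ 14.80 = INR 198,363,513.51
INR 198,363,513.51 × 0.05612 = BRL 11,132,160.38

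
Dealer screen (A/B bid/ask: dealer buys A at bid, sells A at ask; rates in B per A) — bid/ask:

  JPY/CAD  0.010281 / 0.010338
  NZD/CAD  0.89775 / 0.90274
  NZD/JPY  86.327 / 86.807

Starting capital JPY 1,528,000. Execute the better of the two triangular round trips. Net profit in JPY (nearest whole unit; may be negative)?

Net profit: JPY 578

Best loop JPY → NZD → CAD → JPY:
JPY 1,528,000 ÷ 86.807 (buy NZD at ask) = NZD 17,602.27
NZD 17,602.27 × 0.89775 (sell NZD at bid) = CAD 15,802.44
CAD 15,802.44 ÷ 0.010338 (buy JPY at ask) = JPY 1,528,578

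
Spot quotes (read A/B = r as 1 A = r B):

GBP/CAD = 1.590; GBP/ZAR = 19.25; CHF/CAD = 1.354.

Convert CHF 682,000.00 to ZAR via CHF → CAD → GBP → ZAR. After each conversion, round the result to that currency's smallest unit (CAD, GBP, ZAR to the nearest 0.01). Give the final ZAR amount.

ZAR 11,179,867.35

CHF 682,000.00 × 1.354 = CAD 923,428.00
CAD 923,428.00 ÷ 1.590 = GBP 580,772.33
GBP 580,772.33 × 19.25 = ZAR 11,179,867.35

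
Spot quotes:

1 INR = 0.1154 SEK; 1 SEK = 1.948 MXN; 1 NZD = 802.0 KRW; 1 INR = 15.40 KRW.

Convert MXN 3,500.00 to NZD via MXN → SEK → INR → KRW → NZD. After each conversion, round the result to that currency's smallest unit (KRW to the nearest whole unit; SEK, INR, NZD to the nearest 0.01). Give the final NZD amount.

MXN 3,500.00 ÷ 1.948 = SEK 1,796.71
SEK 1,796.71 ÷ 0.1154 = INR 15,569.41
INR 15,569.41 × 15.40 = KRW 239,769
KRW 239,769 ÷ 802.0 = NZD 298.96

NZD 298.96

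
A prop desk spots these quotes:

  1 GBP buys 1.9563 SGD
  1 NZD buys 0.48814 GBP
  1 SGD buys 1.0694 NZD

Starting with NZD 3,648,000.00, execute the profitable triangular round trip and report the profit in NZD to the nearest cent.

Profitable loop is NZD → GBP → SGD → NZD:
NZD 3,648,000.00 × 0.48814 = GBP 1,780,734.72
GBP 1,780,734.72 × 1.9563 = SGD 3,483,651.33
SGD 3,483,651.33 × 1.0694 = NZD 3,725,416.74
Profit = NZD 3,725,416.74 − NZD 3,648,000.00

Profit: NZD 77,416.74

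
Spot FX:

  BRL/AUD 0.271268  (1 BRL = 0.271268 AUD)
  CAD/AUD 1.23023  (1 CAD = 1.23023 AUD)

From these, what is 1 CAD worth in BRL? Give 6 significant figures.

1 CAD × 1.23023 = 1.23023 AUD
1.23023 AUD ÷ 0.271268 = 4.53511 BRL

CAD/BRL = 4.53511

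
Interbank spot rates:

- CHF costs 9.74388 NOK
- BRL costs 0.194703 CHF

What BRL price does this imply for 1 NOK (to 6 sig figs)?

1 NOK ÷ 9.74388 = 0.102629 CHF
0.102629 CHF ÷ 0.194703 = 0.527103 BRL

NOK/BRL = 0.527103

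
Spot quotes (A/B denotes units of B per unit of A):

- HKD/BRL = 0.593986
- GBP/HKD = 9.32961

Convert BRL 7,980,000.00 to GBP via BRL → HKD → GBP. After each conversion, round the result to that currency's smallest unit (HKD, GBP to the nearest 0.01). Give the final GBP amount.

GBP 1,440,002.32

BRL 7,980,000.00 ÷ 0.593986 = HKD 13,434,660.08
HKD 13,434,660.08 ÷ 9.32961 = GBP 1,440,002.32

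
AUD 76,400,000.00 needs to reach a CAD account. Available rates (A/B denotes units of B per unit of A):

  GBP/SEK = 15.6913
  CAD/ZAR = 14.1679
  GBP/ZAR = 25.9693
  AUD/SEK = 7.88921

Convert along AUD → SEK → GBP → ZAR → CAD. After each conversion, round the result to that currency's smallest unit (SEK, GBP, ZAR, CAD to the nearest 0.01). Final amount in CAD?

CAD 70,408,113.81

AUD 76,400,000.00 × 7.88921 = SEK 602,735,644.00
SEK 602,735,644.00 ÷ 15.6913 = GBP 38,412,091.03
GBP 38,412,091.03 × 25.9693 = ZAR 997,535,115.59
ZAR 997,535,115.59 ÷ 14.1679 = CAD 70,408,113.81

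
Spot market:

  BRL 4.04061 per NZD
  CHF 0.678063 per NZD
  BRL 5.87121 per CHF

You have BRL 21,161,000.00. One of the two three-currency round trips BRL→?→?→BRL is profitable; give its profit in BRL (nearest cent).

Profit: BRL 316,585.69

Profitable loop is BRL → CHF → NZD → BRL:
BRL 21,161,000.00 ÷ 5.87121 = CHF 3,604,197.43
CHF 3,604,197.43 ÷ 0.678063 = NZD 5,315,431.50
NZD 5,315,431.50 × 4.04061 = BRL 21,477,585.69
Profit = BRL 21,477,585.69 − BRL 21,161,000.00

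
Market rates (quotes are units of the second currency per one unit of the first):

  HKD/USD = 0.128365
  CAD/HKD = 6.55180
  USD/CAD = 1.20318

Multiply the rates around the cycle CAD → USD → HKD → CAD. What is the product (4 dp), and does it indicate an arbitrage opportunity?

Around CAD → USD → HKD → CAD: 1 ÷ 1.20318 ÷ 0.128365 ÷ 6.55180 = 0.988239
Product < 1; profitable direction is CAD → HKD → USD → CAD.

0.9882 (arbitrage exists)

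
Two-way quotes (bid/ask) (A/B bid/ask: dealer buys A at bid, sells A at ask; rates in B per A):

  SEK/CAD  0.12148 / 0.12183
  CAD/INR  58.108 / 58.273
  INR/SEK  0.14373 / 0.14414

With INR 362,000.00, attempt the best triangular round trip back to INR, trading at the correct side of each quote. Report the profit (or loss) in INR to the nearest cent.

Net profit: INR 5,279.52

Best loop INR → SEK → CAD → INR:
INR 362,000.00 × 0.14373 (sell INR at bid) = SEK 52,030.26
SEK 52,030.26 × 0.12148 (sell SEK at bid) = CAD 6,320.64
CAD 6,320.64 × 58.108 (sell CAD at bid) = INR 367,279.52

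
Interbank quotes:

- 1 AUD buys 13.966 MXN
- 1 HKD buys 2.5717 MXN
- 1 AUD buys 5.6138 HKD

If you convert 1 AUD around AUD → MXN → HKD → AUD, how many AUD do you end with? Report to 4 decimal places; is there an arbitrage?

0.9674 (arbitrage exists)

Around AUD → MXN → HKD → AUD: 1 × 13.966 ÷ 2.5717 ÷ 5.6138 = 0.967375
Product < 1; profitable direction is AUD → HKD → MXN → AUD.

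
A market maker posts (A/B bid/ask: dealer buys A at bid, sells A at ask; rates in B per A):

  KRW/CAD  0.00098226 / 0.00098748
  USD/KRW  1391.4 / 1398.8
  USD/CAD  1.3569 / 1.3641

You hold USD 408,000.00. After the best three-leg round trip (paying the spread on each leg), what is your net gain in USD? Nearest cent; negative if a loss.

Net profit: USD 782.61

Best loop USD → KRW → CAD → USD:
USD 408,000.00 × 1391.4 (sell USD at bid) = KRW 567,691,200
KRW 567,691,200 × 0.00098226 (sell KRW at bid) = CAD 557,620.36
CAD 557,620.36 ÷ 1.3641 (buy USD at ask) = USD 408,782.61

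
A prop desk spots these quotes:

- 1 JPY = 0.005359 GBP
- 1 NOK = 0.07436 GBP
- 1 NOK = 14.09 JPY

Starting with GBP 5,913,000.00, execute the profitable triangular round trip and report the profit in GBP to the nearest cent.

Profit: GBP 91,311.96

Profitable loop is GBP → NOK → JPY → GBP:
GBP 5,913,000.00 ÷ 0.07436 = NOK 79,518,558.36
NOK 79,518,558.36 × 14.09 = JPY 1,120,416,487
JPY 1,120,416,487 × 0.005359 = GBP 6,004,311.96
Profit = GBP 6,004,311.96 − GBP 5,913,000.00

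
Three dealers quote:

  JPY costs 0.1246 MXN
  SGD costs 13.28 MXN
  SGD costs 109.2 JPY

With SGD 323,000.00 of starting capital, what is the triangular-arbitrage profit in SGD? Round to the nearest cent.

Profit: SGD 7,936.85

Profitable loop is SGD → JPY → MXN → SGD:
SGD 323,000.00 × 109.2 = JPY 35,271,600
JPY 35,271,600 × 0.1246 = MXN 4,394,841.36
MXN 4,394,841.36 ÷ 13.28 = SGD 330,936.85
Profit = SGD 330,936.85 − SGD 323,000.00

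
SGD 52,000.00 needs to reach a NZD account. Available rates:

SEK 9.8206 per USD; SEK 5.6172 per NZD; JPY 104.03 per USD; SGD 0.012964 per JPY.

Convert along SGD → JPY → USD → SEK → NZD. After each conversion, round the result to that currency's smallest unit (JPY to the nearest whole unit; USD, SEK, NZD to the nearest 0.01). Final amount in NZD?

NZD 67,409.92

SGD 52,000.00 ÷ 0.012964 = JPY 4,011,108
JPY 4,011,108 ÷ 104.03 = USD 38,557.22
USD 38,557.22 × 9.8206 = SEK 378,655.03
SEK 378,655.03 ÷ 5.6172 = NZD 67,409.92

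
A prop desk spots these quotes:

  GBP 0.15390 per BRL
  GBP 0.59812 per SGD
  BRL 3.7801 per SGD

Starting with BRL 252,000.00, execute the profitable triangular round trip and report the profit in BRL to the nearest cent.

Profitable loop is BRL → SGD → GBP → BRL:
BRL 252,000.00 ÷ 3.7801 = SGD 66,664.90
SGD 66,664.90 × 0.59812 = GBP 39,873.61
GBP 39,873.61 ÷ 0.15390 = BRL 259,087.80
Profit = BRL 259,087.80 − BRL 252,000.00

Profit: BRL 7,087.80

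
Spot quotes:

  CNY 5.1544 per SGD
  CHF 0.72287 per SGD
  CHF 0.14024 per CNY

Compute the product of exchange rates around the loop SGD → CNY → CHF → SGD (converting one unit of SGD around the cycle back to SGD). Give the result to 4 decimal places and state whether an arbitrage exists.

1.0000 (no arbitrage)

Around SGD → CNY → CHF → SGD: 1 × 5.1544 × 0.14024 ÷ 0.72287 = 0.999977
Product ≈ 1 (deviation 0.002%, within rounding noise).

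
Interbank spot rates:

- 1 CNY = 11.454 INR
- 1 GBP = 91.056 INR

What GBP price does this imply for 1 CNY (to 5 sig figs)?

1 CNY × 11.454 = 11.454 INR
11.454 INR ÷ 91.056 = 0.125791 GBP

CNY/GBP = 0.12579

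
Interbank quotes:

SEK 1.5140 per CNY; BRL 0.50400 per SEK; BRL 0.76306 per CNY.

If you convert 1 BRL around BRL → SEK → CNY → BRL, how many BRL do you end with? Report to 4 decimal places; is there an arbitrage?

Around BRL → SEK → CNY → BRL: 1 ÷ 0.50400 ÷ 1.5140 × 0.76306 = 1.000005
Product ≈ 1 (deviation 0.001%, within rounding noise).

1.0000 (no arbitrage)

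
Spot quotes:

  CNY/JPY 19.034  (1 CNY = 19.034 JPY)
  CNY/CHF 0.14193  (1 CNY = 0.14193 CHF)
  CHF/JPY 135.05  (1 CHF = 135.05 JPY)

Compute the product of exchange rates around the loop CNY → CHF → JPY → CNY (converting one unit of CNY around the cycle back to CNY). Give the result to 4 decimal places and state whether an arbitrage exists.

Around CNY → CHF → JPY → CNY: 1 × 0.14193 × 135.05 ÷ 19.034 = 1.007021
Product > 1; profitable direction is CNY → CHF → JPY → CNY.

1.0070 (arbitrage exists)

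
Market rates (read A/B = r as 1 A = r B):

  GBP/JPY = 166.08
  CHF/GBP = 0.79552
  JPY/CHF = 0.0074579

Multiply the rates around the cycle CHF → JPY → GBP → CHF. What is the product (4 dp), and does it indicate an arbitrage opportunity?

1.0149 (arbitrage exists)

Around CHF → JPY → GBP → CHF: 1 ÷ 0.0074579 ÷ 166.08 ÷ 0.79552 = 1.014881
Product > 1; profitable direction is CHF → JPY → GBP → CHF.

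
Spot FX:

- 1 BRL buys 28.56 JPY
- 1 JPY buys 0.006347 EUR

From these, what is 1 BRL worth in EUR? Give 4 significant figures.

BRL/EUR = 0.1813

1 BRL × 28.56 = 28.56 JPY
28.56 JPY × 0.006347 = 0.18127 EUR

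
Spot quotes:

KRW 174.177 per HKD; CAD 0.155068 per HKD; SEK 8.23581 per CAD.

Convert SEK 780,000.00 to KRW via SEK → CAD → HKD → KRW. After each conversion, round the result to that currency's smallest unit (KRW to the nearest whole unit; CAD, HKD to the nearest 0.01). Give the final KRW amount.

SEK 780,000.00 ÷ 8.23581 = CAD 94,708.35
CAD 94,708.35 ÷ 0.155068 = HKD 610,753.67
HKD 610,753.67 × 174.177 = KRW 106,379,242

KRW 106,379,242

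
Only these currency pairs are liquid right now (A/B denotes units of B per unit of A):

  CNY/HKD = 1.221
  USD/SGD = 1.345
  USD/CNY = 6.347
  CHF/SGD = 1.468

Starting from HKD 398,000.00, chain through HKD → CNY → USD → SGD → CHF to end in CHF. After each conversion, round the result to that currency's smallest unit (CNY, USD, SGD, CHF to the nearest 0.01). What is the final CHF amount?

CHF 47,053.84

HKD 398,000.00 ÷ 1.221 = CNY 325,962.33
CNY 325,962.33 ÷ 6.347 = USD 51,356.91
USD 51,356.91 × 1.345 = SGD 69,075.04
SGD 69,075.04 ÷ 1.468 = CHF 47,053.84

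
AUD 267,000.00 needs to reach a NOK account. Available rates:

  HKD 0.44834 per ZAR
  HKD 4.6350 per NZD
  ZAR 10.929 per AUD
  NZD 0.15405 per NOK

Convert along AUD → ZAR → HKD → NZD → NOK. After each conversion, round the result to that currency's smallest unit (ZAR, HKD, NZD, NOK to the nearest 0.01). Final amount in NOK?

AUD 267,000.00 × 10.929 = ZAR 2,918,043.00
ZAR 2,918,043.00 × 0.44834 = HKD 1,308,275.40
HKD 1,308,275.40 ÷ 4.6350 = NZD 282,260.06
NZD 282,260.06 ÷ 0.15405 = NOK 1,832,262.64

NOK 1,832,262.64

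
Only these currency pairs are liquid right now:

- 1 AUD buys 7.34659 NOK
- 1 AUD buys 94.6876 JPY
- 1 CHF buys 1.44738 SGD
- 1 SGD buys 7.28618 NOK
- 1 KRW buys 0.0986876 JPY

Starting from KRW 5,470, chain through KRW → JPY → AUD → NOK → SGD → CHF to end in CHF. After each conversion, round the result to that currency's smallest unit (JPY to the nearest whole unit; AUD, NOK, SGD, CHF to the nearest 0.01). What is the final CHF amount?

KRW 5,470 × 0.0986876 = JPY 540
JPY 540 ÷ 94.6876 = AUD 5.70
AUD 5.70 × 7.34659 = NOK 41.88
NOK 41.88 ÷ 7.28618 = SGD 5.75
SGD 5.75 ÷ 1.44738 = CHF 3.97

CHF 3.97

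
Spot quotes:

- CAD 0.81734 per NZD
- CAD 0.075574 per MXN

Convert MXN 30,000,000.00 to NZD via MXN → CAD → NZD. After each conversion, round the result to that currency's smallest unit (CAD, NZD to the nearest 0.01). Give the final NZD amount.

NZD 2,773,900.70

MXN 30,000,000.00 × 0.075574 = CAD 2,267,220.00
CAD 2,267,220.00 ÷ 0.81734 = NZD 2,773,900.70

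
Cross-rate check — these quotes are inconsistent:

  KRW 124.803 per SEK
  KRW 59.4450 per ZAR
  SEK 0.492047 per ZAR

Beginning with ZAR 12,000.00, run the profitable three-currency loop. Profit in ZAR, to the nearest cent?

Profitable loop is ZAR → SEK → KRW → ZAR:
ZAR 12,000.00 × 0.492047 = SEK 5,904.56
SEK 5,904.56 × 124.803 = KRW 736,907
KRW 736,907 ÷ 59.4450 = ZAR 12,396.46
Profit = ZAR 12,396.46 − ZAR 12,000.00

Profit: ZAR 396.46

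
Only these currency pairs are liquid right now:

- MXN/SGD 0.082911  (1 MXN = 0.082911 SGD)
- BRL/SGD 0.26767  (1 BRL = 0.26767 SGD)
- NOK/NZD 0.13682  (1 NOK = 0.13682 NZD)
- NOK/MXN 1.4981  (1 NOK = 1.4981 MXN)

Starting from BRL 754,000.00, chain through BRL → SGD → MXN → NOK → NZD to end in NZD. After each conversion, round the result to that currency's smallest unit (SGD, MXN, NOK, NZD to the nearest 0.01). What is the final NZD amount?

NZD 222,314.44

BRL 754,000.00 × 0.26767 = SGD 201,823.18
SGD 201,823.18 ÷ 0.082911 = MXN 2,434,214.76
MXN 2,434,214.76 ÷ 1.4981 = NOK 1,624,868.01
NOK 1,624,868.01 × 0.13682 = NZD 222,314.44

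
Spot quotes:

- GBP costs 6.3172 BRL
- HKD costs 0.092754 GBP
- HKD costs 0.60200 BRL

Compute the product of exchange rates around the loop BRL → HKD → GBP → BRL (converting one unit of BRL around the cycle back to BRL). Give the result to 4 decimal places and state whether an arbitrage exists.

Around BRL → HKD → GBP → BRL: 1 ÷ 0.60200 × 0.092754 × 6.3172 = 0.973332
Product < 1; profitable direction is BRL → GBP → HKD → BRL.

0.9733 (arbitrage exists)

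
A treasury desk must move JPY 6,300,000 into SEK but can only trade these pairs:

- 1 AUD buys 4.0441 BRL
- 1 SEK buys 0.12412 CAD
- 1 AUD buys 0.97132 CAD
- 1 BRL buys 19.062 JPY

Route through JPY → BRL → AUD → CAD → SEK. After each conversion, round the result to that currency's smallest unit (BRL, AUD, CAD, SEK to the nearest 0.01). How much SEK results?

SEK 639,544.47

JPY 6,300,000 ÷ 19.062 = BRL 330,500.47
BRL 330,500.47 ÷ 4.0441 = AUD 81,724.11
AUD 81,724.11 × 0.97132 = CAD 79,380.26
CAD 79,380.26 ÷ 0.12412 = SEK 639,544.47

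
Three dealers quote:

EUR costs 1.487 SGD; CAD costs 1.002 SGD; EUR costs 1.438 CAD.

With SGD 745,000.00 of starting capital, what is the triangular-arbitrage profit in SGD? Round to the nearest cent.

Profit: SGD 23,848.26

Profitable loop is SGD → CAD → EUR → SGD:
SGD 745,000.00 ÷ 1.002 = CAD 743,512.97
CAD 743,512.97 ÷ 1.438 = EUR 517,046.57
EUR 517,046.57 × 1.487 = SGD 768,848.26
Profit = SGD 768,848.26 − SGD 745,000.00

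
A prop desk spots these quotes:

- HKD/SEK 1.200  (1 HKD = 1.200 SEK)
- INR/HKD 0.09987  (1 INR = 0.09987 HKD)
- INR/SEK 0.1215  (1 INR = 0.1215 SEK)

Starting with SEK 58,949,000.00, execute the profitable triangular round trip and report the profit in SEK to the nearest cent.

Profit: SEK 814,555.12

Profitable loop is SEK → HKD → INR → SEK:
SEK 58,949,000.00 ÷ 1.200 = HKD 49,124,166.67
HKD 49,124,166.67 ÷ 0.09987 = INR 491,881,112.11
INR 491,881,112.11 × 0.1215 = SEK 59,763,555.12
Profit = SEK 59,763,555.12 − SEK 58,949,000.00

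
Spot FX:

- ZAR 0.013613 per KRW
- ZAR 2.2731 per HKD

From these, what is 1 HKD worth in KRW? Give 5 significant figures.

1 HKD × 2.2731 = 2.2731 ZAR
2.2731 ZAR ÷ 0.013613 = 166.98 KRW

HKD/KRW = 166.98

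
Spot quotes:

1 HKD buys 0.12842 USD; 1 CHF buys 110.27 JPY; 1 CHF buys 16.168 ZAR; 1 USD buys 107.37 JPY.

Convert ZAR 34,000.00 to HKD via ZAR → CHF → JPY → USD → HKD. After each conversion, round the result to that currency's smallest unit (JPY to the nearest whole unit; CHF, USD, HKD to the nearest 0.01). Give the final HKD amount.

HKD 16,817.63

ZAR 34,000.00 ÷ 16.168 = CHF 2,102.92
CHF 2,102.92 × 110.27 = JPY 231,889
JPY 231,889 ÷ 107.37 = USD 2,159.72
USD 2,159.72 ÷ 0.12842 = HKD 16,817.63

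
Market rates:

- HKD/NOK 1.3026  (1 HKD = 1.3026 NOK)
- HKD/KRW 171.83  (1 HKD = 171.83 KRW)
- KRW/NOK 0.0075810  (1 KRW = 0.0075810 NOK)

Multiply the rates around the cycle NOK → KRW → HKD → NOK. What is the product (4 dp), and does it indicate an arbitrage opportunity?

1.0000 (no arbitrage)

Around NOK → KRW → HKD → NOK: 1 ÷ 0.0075810 ÷ 171.83 × 1.3026 = 0.999967
Product ≈ 1 (deviation 0.003%, within rounding noise).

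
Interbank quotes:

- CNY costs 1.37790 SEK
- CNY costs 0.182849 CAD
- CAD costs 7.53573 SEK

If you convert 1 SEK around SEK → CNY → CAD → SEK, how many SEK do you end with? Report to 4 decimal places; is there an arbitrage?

1.0000 (no arbitrage)

Around SEK → CNY → CAD → SEK: 1 ÷ 1.37790 × 0.182849 × 7.53573 = 1.000001
Product ≈ 1 (deviation 0.000%, within rounding noise).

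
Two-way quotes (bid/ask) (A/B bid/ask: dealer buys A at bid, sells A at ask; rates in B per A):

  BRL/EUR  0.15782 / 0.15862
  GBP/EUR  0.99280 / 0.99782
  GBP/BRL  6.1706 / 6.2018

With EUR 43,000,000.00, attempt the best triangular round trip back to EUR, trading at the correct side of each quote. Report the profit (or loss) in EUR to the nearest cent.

Net profit: EUR 396,481.76

Best loop EUR → BRL → GBP → EUR:
EUR 43,000,000.00 ÷ 0.15862 (buy BRL at ask) = BRL 271,088,135.17
BRL 271,088,135.17 ÷ 6.2018 (buy GBP at ask) = GBP 43,711,202.42
GBP 43,711,202.42 × 0.99280 (sell GBP at bid) = EUR 43,396,481.76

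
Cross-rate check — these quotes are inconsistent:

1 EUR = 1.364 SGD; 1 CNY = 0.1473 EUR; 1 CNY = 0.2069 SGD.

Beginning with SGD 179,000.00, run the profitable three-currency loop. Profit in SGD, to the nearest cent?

Profit: SGD 5,330.16

Profitable loop is SGD → EUR → CNY → SGD:
SGD 179,000.00 ÷ 1.364 = EUR 131,231.67
EUR 131,231.67 ÷ 0.1473 = CNY 890,914.27
CNY 890,914.27 × 0.2069 = SGD 184,330.16
Profit = SGD 184,330.16 − SGD 179,000.00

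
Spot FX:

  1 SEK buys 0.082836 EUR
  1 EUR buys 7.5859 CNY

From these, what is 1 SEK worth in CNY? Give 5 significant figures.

SEK/CNY = 0.62839

1 SEK × 0.082836 = 0.082836 EUR
0.082836 EUR × 7.5859 = 0.628386 CNY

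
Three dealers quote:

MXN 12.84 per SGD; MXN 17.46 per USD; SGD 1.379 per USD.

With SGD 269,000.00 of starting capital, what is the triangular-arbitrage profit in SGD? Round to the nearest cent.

Profit: SGD 3,795.58

Profitable loop is SGD → MXN → USD → SGD:
SGD 269,000.00 × 12.84 = MXN 3,453,960.00
MXN 3,453,960.00 ÷ 17.46 = USD 197,821.31
USD 197,821.31 × 1.379 = SGD 272,795.58
Profit = SGD 272,795.58 − SGD 269,000.00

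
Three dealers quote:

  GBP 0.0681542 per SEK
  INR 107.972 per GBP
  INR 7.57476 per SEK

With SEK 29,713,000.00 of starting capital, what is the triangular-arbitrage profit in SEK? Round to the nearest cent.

Profit: SEK 872,220.07

Profitable loop is SEK → INR → GBP → SEK:
SEK 29,713,000.00 × 7.57476 = INR 225,068,843.88
INR 225,068,843.88 ÷ 107.972 = GBP 2,084,511.21
GBP 2,084,511.21 ÷ 0.0681542 = SEK 30,585,220.07
Profit = SEK 30,585,220.07 − SEK 29,713,000.00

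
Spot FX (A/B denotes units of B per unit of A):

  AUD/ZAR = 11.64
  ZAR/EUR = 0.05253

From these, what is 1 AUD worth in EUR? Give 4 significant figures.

AUD/EUR = 0.6114

1 AUD × 11.64 = 11.64 ZAR
11.64 ZAR × 0.05253 = 0.611449 EUR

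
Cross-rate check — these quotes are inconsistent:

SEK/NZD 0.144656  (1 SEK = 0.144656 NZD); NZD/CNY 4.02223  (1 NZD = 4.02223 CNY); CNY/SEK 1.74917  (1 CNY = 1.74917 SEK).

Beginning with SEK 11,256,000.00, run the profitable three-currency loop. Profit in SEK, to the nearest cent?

Profitable loop is SEK → NZD → CNY → SEK:
SEK 11,256,000.00 × 0.144656 = NZD 1,628,247.94
NZD 1,628,247.94 × 4.02223 = CNY 6,549,187.70
CNY 6,549,187.70 × 1.74917 = SEK 11,455,642.64
Profit = SEK 11,455,642.64 − SEK 11,256,000.00

Profit: SEK 199,642.64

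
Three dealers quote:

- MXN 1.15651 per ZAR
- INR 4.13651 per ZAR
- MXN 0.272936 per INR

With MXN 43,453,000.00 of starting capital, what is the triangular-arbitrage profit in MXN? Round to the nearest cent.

Profit: MXN 1,058,707.75

Profitable loop is MXN → INR → ZAR → MXN:
MXN 43,453,000.00 ÷ 0.272936 = INR 159,205,821.14
INR 159,205,821.14 ÷ 4.13651 = ZAR 38,487,957.52
ZAR 38,487,957.52 × 1.15651 = MXN 44,511,707.75
Profit = MXN 44,511,707.75 − MXN 43,453,000.00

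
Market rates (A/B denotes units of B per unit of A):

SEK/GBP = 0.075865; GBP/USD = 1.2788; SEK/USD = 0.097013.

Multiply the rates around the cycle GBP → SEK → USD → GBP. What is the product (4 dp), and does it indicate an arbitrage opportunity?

1.0000 (no arbitrage)

Around GBP → SEK → USD → GBP: 1 ÷ 0.075865 × 0.097013 ÷ 1.2788 = 0.999967
Product ≈ 1 (deviation 0.003%, within rounding noise).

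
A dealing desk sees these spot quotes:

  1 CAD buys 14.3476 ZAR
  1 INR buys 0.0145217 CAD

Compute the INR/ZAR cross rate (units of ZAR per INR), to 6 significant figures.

1 INR × 0.0145217 = 0.0145217 CAD
0.0145217 CAD × 14.3476 = 0.208352 ZAR

INR/ZAR = 0.208352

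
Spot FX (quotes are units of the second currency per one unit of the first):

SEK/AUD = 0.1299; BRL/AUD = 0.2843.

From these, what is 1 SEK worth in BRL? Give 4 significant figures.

1 SEK × 0.1299 = 0.1299 AUD
0.1299 AUD ÷ 0.2843 = 0.456912 BRL

SEK/BRL = 0.4569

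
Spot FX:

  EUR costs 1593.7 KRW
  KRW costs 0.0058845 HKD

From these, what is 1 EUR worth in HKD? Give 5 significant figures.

1 EUR × 1593.7 = 1593.7 KRW
1593.7 KRW × 0.0058845 = 9.37813 HKD

EUR/HKD = 9.3781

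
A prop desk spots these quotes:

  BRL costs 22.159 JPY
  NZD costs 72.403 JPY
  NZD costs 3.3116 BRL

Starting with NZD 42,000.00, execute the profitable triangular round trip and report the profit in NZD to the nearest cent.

Profit: NZD 567.76

Profitable loop is NZD → BRL → JPY → NZD:
NZD 42,000.00 × 3.3116 = BRL 139,087.20
BRL 139,087.20 × 22.159 = JPY 3,082,033
JPY 3,082,033 ÷ 72.403 = NZD 42,567.76
Profit = NZD 42,567.76 − NZD 42,000.00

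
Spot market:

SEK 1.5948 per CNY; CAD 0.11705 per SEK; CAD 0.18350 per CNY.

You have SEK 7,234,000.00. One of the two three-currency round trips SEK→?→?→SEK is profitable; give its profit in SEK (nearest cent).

Profit: SEK 125,021.65

Profitable loop is SEK → CAD → CNY → SEK:
SEK 7,234,000.00 × 0.11705 = CAD 846,739.70
CAD 846,739.70 ÷ 0.18350 = CNY 4,614,385.29
CNY 4,614,385.29 × 1.5948 = SEK 7,359,021.65
Profit = SEK 7,359,021.65 − SEK 7,234,000.00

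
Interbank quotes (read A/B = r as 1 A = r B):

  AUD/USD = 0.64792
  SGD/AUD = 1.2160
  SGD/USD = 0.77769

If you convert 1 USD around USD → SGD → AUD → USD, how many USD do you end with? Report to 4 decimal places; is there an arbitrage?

1.0131 (arbitrage exists)

Around USD → SGD → AUD → USD: 1 ÷ 0.77769 × 1.2160 × 0.64792 = 1.013091
Product > 1; profitable direction is USD → SGD → AUD → USD.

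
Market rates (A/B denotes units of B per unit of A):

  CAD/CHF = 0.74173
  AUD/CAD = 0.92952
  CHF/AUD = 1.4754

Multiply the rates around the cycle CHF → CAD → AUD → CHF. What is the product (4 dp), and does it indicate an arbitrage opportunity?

Around CHF → CAD → AUD → CHF: 1 ÷ 0.74173 ÷ 0.92952 ÷ 1.4754 = 0.983073
Product < 1; profitable direction is CHF → AUD → CAD → CHF.

0.9831 (arbitrage exists)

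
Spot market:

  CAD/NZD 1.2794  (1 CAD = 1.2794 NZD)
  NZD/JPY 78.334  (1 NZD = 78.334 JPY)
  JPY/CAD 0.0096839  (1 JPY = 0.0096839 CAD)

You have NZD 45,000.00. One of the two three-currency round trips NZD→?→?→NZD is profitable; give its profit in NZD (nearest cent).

Profitable loop is NZD → CAD → JPY → NZD:
NZD 45,000.00 ÷ 1.2794 = CAD 35,172.74
CAD 35,172.74 ÷ 0.0096839 = JPY 3,632,084
JPY 3,632,084 ÷ 78.334 = NZD 46,366.63
Profit = NZD 46,366.63 − NZD 45,000.00

Profit: NZD 1,366.63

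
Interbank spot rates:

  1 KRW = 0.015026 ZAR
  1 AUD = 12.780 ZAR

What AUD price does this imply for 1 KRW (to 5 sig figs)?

KRW/AUD = 0.0011757

1 KRW × 0.015026 = 0.015026 ZAR
0.015026 ZAR ÷ 12.780 = 0.00117574 AUD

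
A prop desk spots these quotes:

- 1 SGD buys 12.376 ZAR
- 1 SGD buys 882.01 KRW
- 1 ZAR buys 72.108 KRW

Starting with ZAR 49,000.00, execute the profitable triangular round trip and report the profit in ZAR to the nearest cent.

Profit: ZAR 577.69

Profitable loop is ZAR → KRW → SGD → ZAR:
ZAR 49,000.00 × 72.108 = KRW 3,533,292
KRW 3,533,292 ÷ 882.01 = SGD 4,005.95
SGD 4,005.95 × 12.376 = ZAR 49,577.69
Profit = ZAR 49,577.69 − ZAR 49,000.00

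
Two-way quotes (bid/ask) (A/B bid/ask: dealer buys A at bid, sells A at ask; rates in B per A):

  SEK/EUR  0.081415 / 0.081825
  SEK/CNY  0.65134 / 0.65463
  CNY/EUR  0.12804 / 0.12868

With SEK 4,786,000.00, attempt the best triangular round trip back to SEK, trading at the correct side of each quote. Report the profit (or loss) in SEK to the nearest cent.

Best loop SEK → CNY → EUR → SEK:
SEK 4,786,000.00 × 0.65134 (sell SEK at bid) = CNY 3,117,313.24
CNY 3,117,313.24 × 0.12804 (sell CNY at bid) = EUR 399,140.79
EUR 399,140.79 ÷ 0.081825 (buy SEK at ask) = SEK 4,877,980.90

Net profit: SEK 91,980.90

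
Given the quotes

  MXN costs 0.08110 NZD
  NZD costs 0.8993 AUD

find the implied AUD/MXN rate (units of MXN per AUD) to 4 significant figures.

AUD/MXN = 13.71

1 AUD ÷ 0.8993 = 1.11198 NZD
1.11198 NZD ÷ 0.08110 = 13.7112 MXN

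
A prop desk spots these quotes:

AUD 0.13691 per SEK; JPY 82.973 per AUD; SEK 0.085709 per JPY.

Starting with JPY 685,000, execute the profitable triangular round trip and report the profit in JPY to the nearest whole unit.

Profit: JPY 18,545

Profitable loop is JPY → AUD → SEK → JPY:
JPY 685,000 ÷ 82.973 = AUD 8,255.70
AUD 8,255.70 ÷ 0.13691 = SEK 60,300.18
SEK 60,300.18 ÷ 0.085709 = JPY 703,545
Profit = JPY 703,545 − JPY 685,000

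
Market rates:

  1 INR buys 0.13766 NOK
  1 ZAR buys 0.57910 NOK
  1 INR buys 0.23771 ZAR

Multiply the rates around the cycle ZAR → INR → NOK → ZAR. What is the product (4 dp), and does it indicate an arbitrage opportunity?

Around ZAR → INR → NOK → ZAR: 1 ÷ 0.23771 × 0.13766 ÷ 0.57910 = 1.000016
Product ≈ 1 (deviation 0.002%, within rounding noise).

1.0000 (no arbitrage)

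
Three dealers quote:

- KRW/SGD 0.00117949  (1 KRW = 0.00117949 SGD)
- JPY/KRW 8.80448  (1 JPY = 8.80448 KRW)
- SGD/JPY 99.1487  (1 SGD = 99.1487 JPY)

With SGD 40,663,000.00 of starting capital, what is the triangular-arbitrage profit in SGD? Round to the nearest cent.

Profit: SGD 1,205,212.06

Profitable loop is SGD → JPY → KRW → SGD:
SGD 40,663,000.00 × 99.1487 = JPY 4,031,683,588
JPY 4,031,683,588 × 8.80448 = KRW 35,496,877,518
KRW 35,496,877,518 × 0.00117949 = SGD 41,868,212.06
Profit = SGD 41,868,212.06 − SGD 40,663,000.00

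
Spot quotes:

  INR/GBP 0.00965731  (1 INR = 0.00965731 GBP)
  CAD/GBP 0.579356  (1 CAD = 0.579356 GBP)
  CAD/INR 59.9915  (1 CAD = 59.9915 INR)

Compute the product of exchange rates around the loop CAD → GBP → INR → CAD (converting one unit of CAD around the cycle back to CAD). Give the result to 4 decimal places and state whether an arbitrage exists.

Around CAD → GBP → INR → CAD: 1 × 0.579356 ÷ 0.00965731 ÷ 59.9915 = 0.999999
Product ≈ 1 (deviation 0.000%, within rounding noise).

1.0000 (no arbitrage)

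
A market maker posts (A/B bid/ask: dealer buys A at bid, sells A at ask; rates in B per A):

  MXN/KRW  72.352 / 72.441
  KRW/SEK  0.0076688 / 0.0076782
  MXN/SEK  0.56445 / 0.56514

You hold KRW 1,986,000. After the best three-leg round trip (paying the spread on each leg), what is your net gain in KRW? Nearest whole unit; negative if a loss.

Net profit: KRW 29,398

Best loop KRW → MXN → SEK → KRW:
KRW 1,986,000 ÷ 72.441 (buy MXN at ask) = MXN 27,415.41
MXN 27,415.41 × 0.56445 (sell MXN at bid) = SEK 15,474.63
SEK 15,474.63 ÷ 0.0076782 (buy KRW at ask) = KRW 2,015,398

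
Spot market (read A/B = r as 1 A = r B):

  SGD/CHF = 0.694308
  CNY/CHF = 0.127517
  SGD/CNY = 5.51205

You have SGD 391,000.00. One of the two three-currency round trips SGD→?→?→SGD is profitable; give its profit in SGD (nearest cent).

Profit: SGD 4,827.37

Profitable loop is SGD → CNY → CHF → SGD:
SGD 391,000.00 × 5.51205 = CNY 2,155,211.55
CNY 2,155,211.55 × 0.127517 = CHF 274,826.11
CHF 274,826.11 ÷ 0.694308 = SGD 395,827.37
Profit = SGD 395,827.37 − SGD 391,000.00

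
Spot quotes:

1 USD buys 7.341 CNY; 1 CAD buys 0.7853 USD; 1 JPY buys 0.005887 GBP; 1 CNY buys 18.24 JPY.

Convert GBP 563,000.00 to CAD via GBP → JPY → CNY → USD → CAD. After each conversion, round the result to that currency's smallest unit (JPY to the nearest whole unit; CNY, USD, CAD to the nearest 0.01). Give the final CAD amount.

GBP 563,000.00 ÷ 0.005887 = JPY 95,634,449
JPY 95,634,449 ÷ 18.24 = CNY 5,243,116.72
CNY 5,243,116.72 ÷ 7.341 = USD 714,223.77
USD 714,223.77 ÷ 0.7853 = CAD 909,491.62

CAD 909,491.62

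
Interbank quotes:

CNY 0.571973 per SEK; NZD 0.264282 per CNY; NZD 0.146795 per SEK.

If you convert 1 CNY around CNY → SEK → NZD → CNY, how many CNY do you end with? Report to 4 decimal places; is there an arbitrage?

Around CNY → SEK → NZD → CNY: 1 ÷ 0.571973 × 0.146795 ÷ 0.264282 = 0.971109
Product < 1; profitable direction is CNY → NZD → SEK → CNY.

0.9711 (arbitrage exists)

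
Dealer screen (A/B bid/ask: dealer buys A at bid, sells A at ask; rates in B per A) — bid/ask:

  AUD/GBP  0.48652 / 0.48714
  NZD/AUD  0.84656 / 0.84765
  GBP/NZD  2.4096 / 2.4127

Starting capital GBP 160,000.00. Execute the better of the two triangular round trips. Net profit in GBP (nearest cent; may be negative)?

Best loop GBP → AUD → NZD → GBP:
GBP 160,000.00 ÷ 0.48714 (buy AUD at ask) = AUD 328,447.67
AUD 328,447.67 ÷ 0.84765 (buy NZD at ask) = NZD 387,480.30
NZD 387,480.30 ÷ 2.4127 (buy GBP at ask) = GBP 160,600.28

Net profit: GBP 600.28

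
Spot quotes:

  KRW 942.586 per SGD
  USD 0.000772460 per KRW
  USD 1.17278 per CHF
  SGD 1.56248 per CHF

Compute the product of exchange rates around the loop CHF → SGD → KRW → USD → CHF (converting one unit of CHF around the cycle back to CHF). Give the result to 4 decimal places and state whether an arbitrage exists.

Around CHF → SGD → KRW → USD → CHF: 1 × 1.56248 × 942.586 × 0.000772460 ÷ 1.17278 = 0.970052
Product < 1; profitable direction is CHF → USD → KRW → SGD → CHF.

0.9701 (arbitrage exists)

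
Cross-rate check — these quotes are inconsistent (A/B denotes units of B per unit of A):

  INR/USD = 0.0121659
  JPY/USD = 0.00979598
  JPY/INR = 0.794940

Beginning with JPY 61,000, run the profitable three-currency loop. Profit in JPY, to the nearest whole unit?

Profit: JPY 787

Profitable loop is JPY → USD → INR → JPY:
JPY 61,000 × 0.00979598 = USD 597.55
USD 597.55 ÷ 0.0121659 = INR 49,117.19
INR 49,117.19 ÷ 0.794940 = JPY 61,787
Profit = JPY 61,787 − JPY 61,000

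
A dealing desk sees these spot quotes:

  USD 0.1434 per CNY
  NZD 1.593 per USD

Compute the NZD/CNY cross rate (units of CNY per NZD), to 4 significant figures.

1 NZD ÷ 1.593 = 0.627746 USD
0.627746 USD ÷ 0.1434 = 4.37759 CNY

NZD/CNY = 4.378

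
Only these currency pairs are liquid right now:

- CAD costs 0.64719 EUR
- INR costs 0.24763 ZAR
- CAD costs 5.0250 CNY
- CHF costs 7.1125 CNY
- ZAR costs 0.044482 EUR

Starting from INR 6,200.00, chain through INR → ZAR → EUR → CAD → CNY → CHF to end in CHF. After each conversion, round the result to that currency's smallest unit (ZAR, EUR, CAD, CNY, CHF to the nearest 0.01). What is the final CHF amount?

INR 6,200.00 × 0.24763 = ZAR 1,535.31
ZAR 1,535.31 × 0.044482 = EUR 68.29
EUR 68.29 ÷ 0.64719 = CAD 105.52
CAD 105.52 × 5.0250 = CNY 530.24
CNY 530.24 ÷ 7.1125 = CHF 74.55

CHF 74.55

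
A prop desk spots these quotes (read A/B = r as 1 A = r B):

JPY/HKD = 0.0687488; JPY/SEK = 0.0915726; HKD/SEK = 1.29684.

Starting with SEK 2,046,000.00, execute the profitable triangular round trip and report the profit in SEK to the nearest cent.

Profit: SEK 55,452.87

Profitable loop is SEK → HKD → JPY → SEK:
SEK 2,046,000.00 ÷ 1.29684 = HKD 1,577,681.13
HKD 1,577,681.13 ÷ 0.0687488 = JPY 22,948,490
JPY 22,948,490 × 0.0915726 = SEK 2,101,452.87
Profit = SEK 2,101,452.87 − SEK 2,046,000.00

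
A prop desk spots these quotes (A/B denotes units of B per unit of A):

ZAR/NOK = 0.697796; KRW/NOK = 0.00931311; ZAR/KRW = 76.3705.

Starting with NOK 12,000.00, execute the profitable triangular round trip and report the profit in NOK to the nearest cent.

Profitable loop is NOK → ZAR → KRW → NOK:
NOK 12,000.00 ÷ 0.697796 = ZAR 17,197.00
ZAR 17,197.00 × 76.3705 = KRW 1,313,344
KRW 1,313,344 × 0.00931311 = NOK 12,231.31
Profit = NOK 12,231.31 − NOK 12,000.00

Profit: NOK 231.31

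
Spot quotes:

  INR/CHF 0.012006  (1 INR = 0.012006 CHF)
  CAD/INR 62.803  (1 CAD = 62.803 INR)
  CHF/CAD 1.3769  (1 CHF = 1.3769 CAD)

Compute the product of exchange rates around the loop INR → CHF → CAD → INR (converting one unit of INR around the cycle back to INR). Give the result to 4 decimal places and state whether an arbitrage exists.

Around INR → CHF → CAD → INR: 1 × 0.012006 × 1.3769 × 62.803 = 1.038200
Product > 1; profitable direction is INR → CHF → CAD → INR.

1.0382 (arbitrage exists)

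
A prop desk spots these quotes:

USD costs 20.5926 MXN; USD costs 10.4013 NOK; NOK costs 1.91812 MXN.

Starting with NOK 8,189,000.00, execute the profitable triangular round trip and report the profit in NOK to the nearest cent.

Profitable loop is NOK → USD → MXN → NOK:
NOK 8,189,000.00 ÷ 10.4013 = USD 787,305.43
USD 787,305.43 × 20.5926 = MXN 16,212,665.86
MXN 16,212,665.86 ÷ 1.91812 = NOK 8,452,373.08
Profit = NOK 8,452,373.08 − NOK 8,189,000.00

Profit: NOK 263,373.08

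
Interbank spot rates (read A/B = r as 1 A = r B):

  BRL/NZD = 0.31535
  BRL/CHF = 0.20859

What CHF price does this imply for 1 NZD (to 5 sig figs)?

1 NZD ÷ 0.31535 = 3.17108 BRL
3.17108 BRL × 0.20859 = 0.661456 CHF

NZD/CHF = 0.66146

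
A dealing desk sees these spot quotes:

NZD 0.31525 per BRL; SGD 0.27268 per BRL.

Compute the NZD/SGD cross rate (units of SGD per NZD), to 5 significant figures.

NZD/SGD = 0.86496

1 NZD ÷ 0.31525 = 3.17209 BRL
3.17209 BRL × 0.27268 = 0.864964 SGD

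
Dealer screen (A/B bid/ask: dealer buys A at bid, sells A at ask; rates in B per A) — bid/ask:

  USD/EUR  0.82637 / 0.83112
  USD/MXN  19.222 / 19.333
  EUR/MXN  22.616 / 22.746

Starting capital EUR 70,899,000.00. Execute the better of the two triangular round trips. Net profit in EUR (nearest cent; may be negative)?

Best loop EUR → USD → MXN → EUR:
EUR 70,899,000.00 ÷ 0.83112 (buy USD at ask) = USD 85,305,371.07
USD 85,305,371.07 × 19.222 (sell USD at bid) = MXN 1,639,739,842.62
MXN 1,639,739,842.62 ÷ 22.746 (buy EUR at ask) = EUR 72,089,151.61

Net profit: EUR 1,190,151.61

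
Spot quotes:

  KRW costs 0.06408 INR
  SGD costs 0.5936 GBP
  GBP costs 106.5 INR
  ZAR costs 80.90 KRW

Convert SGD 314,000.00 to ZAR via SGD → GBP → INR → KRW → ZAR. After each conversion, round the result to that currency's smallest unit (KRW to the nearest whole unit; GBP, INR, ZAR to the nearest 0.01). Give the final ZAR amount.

ZAR 3,829,147.74

SGD 314,000.00 × 0.5936 = GBP 186,390.40
GBP 186,390.40 × 106.5 = INR 19,850,577.60
INR 19,850,577.60 ÷ 0.06408 = KRW 309,778,052
KRW 309,778,052 ÷ 80.90 = ZAR 3,829,147.74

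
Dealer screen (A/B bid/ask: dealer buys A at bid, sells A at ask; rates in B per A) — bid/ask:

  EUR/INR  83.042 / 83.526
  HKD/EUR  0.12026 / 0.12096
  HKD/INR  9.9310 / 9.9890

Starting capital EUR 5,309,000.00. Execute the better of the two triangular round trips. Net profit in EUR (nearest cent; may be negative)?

Net result: EUR -1,259.13 (no profitable arbitrage after spreads)

Best loop EUR → INR → HKD → EUR:
EUR 5,309,000.00 × 83.042 (sell EUR at bid) = INR 440,869,978.00
INR 440,869,978.00 ÷ 9.9890 (buy HKD at ask) = HKD 44,135,546.90
HKD 44,135,546.90 × 0.12026 (sell HKD at bid) = EUR 5,307,740.87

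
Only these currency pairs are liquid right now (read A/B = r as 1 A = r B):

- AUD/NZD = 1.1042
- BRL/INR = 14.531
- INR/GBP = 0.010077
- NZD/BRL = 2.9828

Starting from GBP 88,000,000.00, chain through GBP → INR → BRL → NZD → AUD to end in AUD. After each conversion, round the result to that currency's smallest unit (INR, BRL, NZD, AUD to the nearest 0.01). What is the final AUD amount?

GBP 88,000,000.00 ÷ 0.010077 = INR 8,732,757,765.21
INR 8,732,757,765.21 ÷ 14.531 = BRL 600,974,314.58
BRL 600,974,314.58 ÷ 2.9828 = NZD 201,479,923.09
NZD 201,479,923.09 ÷ 1.1042 = AUD 182,466,874.74

AUD 182,466,874.74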